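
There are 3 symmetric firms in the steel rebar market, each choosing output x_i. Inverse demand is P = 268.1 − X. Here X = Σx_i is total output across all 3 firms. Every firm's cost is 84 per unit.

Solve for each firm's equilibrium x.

46.025

A representative firm's profit is π_i = x_i(268.1 − X) − 84x_i, with X = x_i + Σ_{j≠i} x_j.
First-order condition: 184.1 − 2x_i − Σ_{j≠i} x_j = 0.
In a symmetric equilibrium every firm chooses the same x, so Σ_{j≠i} x_j = 2x. The condition becomes 184.1 − 4x = 0, giving x = 184.1/4 = 46.025.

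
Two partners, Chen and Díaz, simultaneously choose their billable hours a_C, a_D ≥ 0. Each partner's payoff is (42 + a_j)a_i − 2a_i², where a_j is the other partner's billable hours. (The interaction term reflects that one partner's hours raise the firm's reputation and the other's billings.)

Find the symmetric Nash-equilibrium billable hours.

14

Chen's payoff is (42 + a_D)a_C − 2a_C².
∂π/∂a_C = 42 + a_D − 4a_C = 0, so a_C = 10.5 + 0.25a_D.
Setting a_C = a_D in the reaction function: a_C = 10.5 + 0.25a_C, so a_C = 10.5 / 0.75 = 14.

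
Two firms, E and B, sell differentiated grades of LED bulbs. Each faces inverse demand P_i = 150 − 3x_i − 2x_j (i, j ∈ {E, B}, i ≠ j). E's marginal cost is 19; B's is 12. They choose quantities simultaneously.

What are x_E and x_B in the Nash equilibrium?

15.9375, 17.6875

Firm E's profit: π = x_E(150 − 3x_E − 2x_B) − 19x_E.
∂π/∂x_E = 131 − 6x_E − 2x_B = 0 ⇒ x_E = 131/6 − (1/3)x_B.
Similarly x_B = 23 − (1/3)x_E.
Plugging x_B into E's best response: x_E = 131/6 − (1/3)(23 − (1/3)x_E) ⇒ (8/9)x_E = 85/6, so x_E = 15.9375.
Then x_B = 23 − (1/3)·15.9375 = 17.6875.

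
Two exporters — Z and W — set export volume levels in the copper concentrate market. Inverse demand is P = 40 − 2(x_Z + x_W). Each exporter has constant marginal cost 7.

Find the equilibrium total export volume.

Exporter Z's profit: π = x_Z(40 − 2(x_Z + x_W)) − 7x_Z.
∂π/∂x_Z = 33 − 4x_Z − 2x_W = 0, so x_Z = 8.25 − 0.5x_W.
The game is symmetric, so in equilibrium x_W = x_Z: the reaction function gives 1.5x_Z = 8.25, hence x_Z = 5.5.
Total export volume: 5.5 + 5.5 = 11.

11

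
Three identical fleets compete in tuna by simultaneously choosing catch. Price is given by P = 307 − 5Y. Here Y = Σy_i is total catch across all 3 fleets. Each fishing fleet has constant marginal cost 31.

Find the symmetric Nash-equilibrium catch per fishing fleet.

13.8

A representative fishing fleet's profit is π_i = y_i(307 − 5Y) − 31y_i, with Y = y_i + Σ_{j≠i} y_j.
First-order condition: 276 − 10y_i − 5Σ_{j≠i} y_j = 0.
Imposing symmetry (y_j = y for all j) turns Σ_{j≠i} y_j into 2y, so 276 = 20y and y = 13.8.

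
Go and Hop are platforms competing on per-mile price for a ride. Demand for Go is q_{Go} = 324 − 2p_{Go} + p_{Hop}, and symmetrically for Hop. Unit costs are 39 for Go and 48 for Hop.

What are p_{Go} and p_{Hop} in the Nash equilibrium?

Go's profit: π = (p_{Go} − 39)(324 − 2p_{Go} + p_{Hop}).
∂π/∂p_{Go} = 402 − 4p_{Go} + p_{Hop} = 0 ⇒ p_{Go} = 100.5 + 0.25p_{Hop}.
Similarly p_{Hop} = 105 + 0.25p_{Go}.
Solving the two reaction functions simultaneously: (1 − (0.25)(0.25))p_{Go} = 100.5 + 0.25·105, so 0.9375p_{Go} = 126.75 and p_{Go} = 135.2.
Then p_{Hop} = 105 + 0.25·135.2 = 138.8.

135.2, 138.8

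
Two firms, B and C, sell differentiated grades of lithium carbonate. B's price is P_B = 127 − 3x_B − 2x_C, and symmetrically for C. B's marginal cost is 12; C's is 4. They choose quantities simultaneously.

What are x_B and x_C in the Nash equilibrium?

13.875, 15.875

Firm B's profit: π = x_B(127 − 3x_B − 2x_C) − 12x_B.
∂π/∂x_B = 115 − 6x_B − 2x_C = 0 ⇒ x_B = 115/6 − (1/3)x_C.
Similarly x_C = 20.5 − (1/3)x_B.
Plugging x_C into B's best response: x_B = 115/6 − (1/3)(20.5 − (1/3)x_B) ⇒ (8/9)x_B = 37/3, so x_B = 13.875.
Then x_C = 20.5 − (1/3)·13.875 = 15.875.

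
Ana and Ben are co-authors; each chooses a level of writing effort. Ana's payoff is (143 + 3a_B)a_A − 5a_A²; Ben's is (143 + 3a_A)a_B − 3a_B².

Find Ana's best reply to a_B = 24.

21.5

Expanding Ana's payoff: 143a_A + 3a_Ba_A − 5a_A².
∂π/∂a_A = 143 + 3a_B − 10a_A = 0, so a_A = 14.3 + 0.3a_B.
At a_B = 24: a_A = 14.3 + 0.3·24 = 21.5.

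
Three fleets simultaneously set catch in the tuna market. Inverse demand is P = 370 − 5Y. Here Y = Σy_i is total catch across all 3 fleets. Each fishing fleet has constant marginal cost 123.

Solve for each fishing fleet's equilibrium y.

12.35

A representative fishing fleet's profit is π_i = y_i(370 − 5Y) − 123y_i, with Y = y_i + Σ_{j≠i} y_j.
First-order condition: 247 − 10y_i − 5Σ_{j≠i} y_j = 0.
In a symmetric equilibrium every fishing fleet chooses the same y, so Σ_{j≠i} y_j = 2y. The condition becomes 247 − 20y = 0, giving y = 247/20 = 12.35.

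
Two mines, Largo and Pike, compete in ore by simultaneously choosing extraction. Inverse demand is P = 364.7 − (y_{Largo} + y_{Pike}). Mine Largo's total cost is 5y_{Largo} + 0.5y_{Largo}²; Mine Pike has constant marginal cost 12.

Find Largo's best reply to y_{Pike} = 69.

96.9

Mine Largo's profit: π = y_{Largo}(364.7 − (y_{Largo} + y_{Pike})) − 5y_{Largo} − 0.5y_{Largo}².
∂π/∂y_{Largo} = 359.7 − 3y_{Largo} − y_{Pike} = 0, so y_{Largo} = 119.9 − (1/3)y_{Pike}.
At y_{Pike} = 69: y_{Largo} = 119.9 − (1/3)·69 = 96.9.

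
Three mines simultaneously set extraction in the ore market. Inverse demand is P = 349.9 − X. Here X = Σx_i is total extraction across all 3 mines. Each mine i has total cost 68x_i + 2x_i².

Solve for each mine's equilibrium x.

35.2375

A representative mine's profit is π_i = x_i(349.9 − X) − 68x_i − 2x_i², with X = x_i + Σ_{j≠i} x_j.
First-order condition: 281.9 − 6x_i − Σ_{j≠i} x_j = 0.
Imposing symmetry (x_j = x for all j) turns Σ_{j≠i} x_j into 2x, so 281.9 = 8x and x = 35.2375.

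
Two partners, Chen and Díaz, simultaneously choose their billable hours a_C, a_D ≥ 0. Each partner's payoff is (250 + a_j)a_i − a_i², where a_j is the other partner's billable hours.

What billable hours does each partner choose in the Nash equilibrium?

250

Chen's payoff is (250 + a_D)a_C − a_C².
∂π/∂a_C = 250 + a_D − 2a_C = 0, so a_C = 125 + 0.5a_D.
By symmetry a_D = a_C; substituting into the reaction function, 0.5a_C = 125 and a_C = 250.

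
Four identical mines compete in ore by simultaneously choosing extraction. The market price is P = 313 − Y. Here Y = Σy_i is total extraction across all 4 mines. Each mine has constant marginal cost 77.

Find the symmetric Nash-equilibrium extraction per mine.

47.2

A representative mine's profit is π_i = y_i(313 − Y) − 77y_i, with Y = y_i + Σ_{j≠i} y_j.
First-order condition: 236 − 2y_i − Σ_{j≠i} y_j = 0.
In a symmetric equilibrium every mine chooses the same y, so Σ_{j≠i} y_j = 3y. The condition becomes 236 − 5y = 0, giving y = 236/5 = 47.2.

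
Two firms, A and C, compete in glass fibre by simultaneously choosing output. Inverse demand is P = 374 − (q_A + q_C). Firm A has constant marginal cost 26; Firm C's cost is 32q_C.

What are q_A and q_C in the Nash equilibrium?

Firm A's profit: π = q_A(374 − (q_A + q_C)) − 26q_A.
∂π/∂q_A = 348 − 2q_A − q_C = 0, so q_A = 174 − 0.5q_C.
By the same steps for C: q_C = 171 − 0.5q_A.
Substituting the second reaction function into the first: q_A = 174 − 0.5(171 − 0.5q_A), which gives 0.75q_A = 88.5 ⇒ q_A = 118.
Then q_C = 171 − 0.5·118 = 112.

118, 112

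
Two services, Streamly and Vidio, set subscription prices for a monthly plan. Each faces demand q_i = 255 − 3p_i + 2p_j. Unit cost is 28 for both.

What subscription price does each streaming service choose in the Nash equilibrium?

84.75

Streamly's profit: π = (p_{Streamly} − 28)(255 − 3p_{Streamly} + 2p_{Vidio}).
∂π/∂p_{Streamly} = 339 − 6p_{Streamly} + 2p_{Vidio} = 0 ⇒ p_{Streamly} = 56.5 + (1/3)p_{Vidio}.
By symmetry p_{Vidio} = p_{Streamly}; substituting into the reaction function, (2/3)p_{Streamly} = 56.5 and p_{Streamly} = 84.75.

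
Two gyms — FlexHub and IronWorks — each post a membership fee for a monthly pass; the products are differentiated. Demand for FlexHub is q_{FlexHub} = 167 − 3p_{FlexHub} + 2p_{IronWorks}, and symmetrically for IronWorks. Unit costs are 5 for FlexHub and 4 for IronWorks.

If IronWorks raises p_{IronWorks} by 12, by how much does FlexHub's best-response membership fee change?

4

FlexHub's profit: π = (p_{FlexHub} − 5)(167 − 3p_{FlexHub} + 2p_{IronWorks}).
∂π/∂p_{FlexHub} = 182 − 6p_{FlexHub} + 2p_{IronWorks} = 0 ⇒ p_{FlexHub} = 91/3 + (1/3)p_{IronWorks}.
The reaction-function slope is 1/3, so a 12-unit rise in p_{IronWorks} moves p_{FlexHub} by 1/3 × 12 = 4. FlexHub's best response rises — the actions are strategic complements.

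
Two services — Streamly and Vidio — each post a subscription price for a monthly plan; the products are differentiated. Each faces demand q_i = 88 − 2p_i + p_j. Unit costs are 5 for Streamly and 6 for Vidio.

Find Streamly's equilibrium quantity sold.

55.6

Streamly's profit: π = (p_{Streamly} − 5)(88 − 2p_{Streamly} + p_{Vidio}).
∂π/∂p_{Streamly} = 98 − 4p_{Streamly} + p_{Vidio} = 0 ⇒ p_{Streamly} = 24.5 + 0.25p_{Vidio}.
Similarly p_{Vidio} = 25 + 0.25p_{Streamly}.
Plugging p_{Vidio} into Streamly's best response: p_{Streamly} = 24.5 + 0.25(25 + 0.25p_{Streamly}) ⇒ 0.9375p_{Streamly} = 30.75, so p_{Streamly} = 32.8.
Then p_{Vidio} = 25 + 0.25·32.8 = 33.2.
q_{Streamly} = 88 − 2·32.8 + 33.2 = 55.6.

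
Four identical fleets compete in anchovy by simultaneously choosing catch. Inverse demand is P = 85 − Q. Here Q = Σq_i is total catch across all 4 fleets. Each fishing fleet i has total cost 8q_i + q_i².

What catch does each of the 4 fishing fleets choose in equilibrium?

A representative fishing fleet's profit is π_i = q_i(85 − Q) − 8q_i − q_i², with Q = q_i + Σ_{j≠i} q_j.
First-order condition: 77 − 4q_i − Σ_{j≠i} q_j = 0.
In a symmetric equilibrium every fishing fleet chooses the same q, so Σ_{j≠i} q_j = 3q. The condition becomes 77 − 7q = 0, giving q = 77/7 = 11.

11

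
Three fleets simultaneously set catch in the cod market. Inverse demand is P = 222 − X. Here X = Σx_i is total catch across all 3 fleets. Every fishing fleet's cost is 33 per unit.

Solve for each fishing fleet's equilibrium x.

47.25

A representative fishing fleet's profit is π_i = x_i(222 − X) − 33x_i, with X = x_i + Σ_{j≠i} x_j.
First-order condition: 189 − 2x_i − Σ_{j≠i} x_j = 0.
Imposing symmetry (x_j = x for all j) turns Σ_{j≠i} x_j into 2x, so 189 = 4x and x = 47.25.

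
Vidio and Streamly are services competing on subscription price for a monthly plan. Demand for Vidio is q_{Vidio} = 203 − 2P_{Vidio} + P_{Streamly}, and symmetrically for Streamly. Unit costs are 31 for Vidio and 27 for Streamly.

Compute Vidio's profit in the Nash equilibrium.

Vidio's profit: π = (P_{Vidio} − 31)(203 − 2P_{Vidio} + P_{Streamly}).
∂π/∂P_{Vidio} = 265 − 4P_{Vidio} + P_{Streamly} = 0 ⇒ P_{Vidio} = 66.25 + 0.25P_{Streamly}.
Similarly P_{Streamly} = 64.25 + 0.25P_{Vidio}.
Solving the two reaction functions simultaneously: (1 − (0.25)(0.25))P_{Vidio} = 66.25 + 0.25·64.25, so 0.9375P_{Vidio} = 82.3125 and P_{Vidio} = 87.8.
Then P_{Streamly} = 64.25 + 0.25·87.8 = 86.2.
q_{Vidio} = 203 − 2·87.8 + 86.2 = 113.6.
Profit = (87.8 − 31)·113.6 = 6452.48.

6452.48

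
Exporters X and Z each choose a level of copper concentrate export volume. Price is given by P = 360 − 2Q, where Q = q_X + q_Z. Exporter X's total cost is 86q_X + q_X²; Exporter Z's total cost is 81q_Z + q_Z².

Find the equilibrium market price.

Exporter X's profit: π = q_X(360 − 2(q_X + q_Z)) − 86q_X − q_X².
∂π/∂q_X = 274 − 6q_X − 2q_Z = 0, so q_X = 137/3 − (1/3)q_Z.
By the same steps for Z: q_Z = 46.5 − (1/3)q_X.
Solving the two reaction functions simultaneously: (1 − (−1/3)(−1/3))q_X = 137/3 − (1/3)·46.5, so (8/9)q_X = 181/6 and q_X = 33.9375.
Then q_Z = 46.5 − (1/3)·33.9375 = 35.1875.
Equilibrium price: P = 360 − 2·69.125 = 221.75.

221.75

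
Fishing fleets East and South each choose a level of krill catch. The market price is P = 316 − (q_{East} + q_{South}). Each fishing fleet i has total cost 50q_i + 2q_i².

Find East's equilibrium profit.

Fishing fleet East's profit: π = q_{East}(316 − (q_{East} + q_{South})) − 50q_{East} − 2q_{East}².
∂π/∂q_{East} = 266 − 6q_{East} − q_{South} = 0, so q_{East} = 133/3 − (1/6)q_{South}.
The game is symmetric, so in equilibrium q_{South} = q_{East}: the reaction function gives (7/6)q_{East} = 133/3, hence q_{East} = 38.
Price P = 316 − 76 = 240.
East's profit: (240 − 50)·38 − 2(38)² = 4332.

4332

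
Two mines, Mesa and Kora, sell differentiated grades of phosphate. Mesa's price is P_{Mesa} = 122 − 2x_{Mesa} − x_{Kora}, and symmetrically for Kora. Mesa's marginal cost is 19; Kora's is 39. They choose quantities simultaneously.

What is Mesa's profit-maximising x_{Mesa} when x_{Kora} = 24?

Mine Mesa's profit: π = x_{Mesa}(122 − 2x_{Mesa} − x_{Kora}) − 19x_{Mesa}.
∂π/∂x_{Mesa} = 103 − 4x_{Mesa} − x_{Kora} = 0 ⇒ x_{Mesa} = 25.75 − 0.25x_{Kora}.
At x_{Kora} = 24: x_{Mesa} = 25.75 − 0.25·24 = 19.75.

19.75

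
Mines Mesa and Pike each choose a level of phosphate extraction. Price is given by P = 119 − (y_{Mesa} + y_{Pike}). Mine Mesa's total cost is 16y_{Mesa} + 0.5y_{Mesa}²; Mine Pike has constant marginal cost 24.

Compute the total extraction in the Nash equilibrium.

Mine Mesa's profit: π = y_{Mesa}(119 − (y_{Mesa} + y_{Pike})) − 16y_{Mesa} − 0.5y_{Mesa}².
∂π/∂y_{Mesa} = 103 − 3y_{Mesa} − y_{Pike} = 0, so y_{Mesa} = 103/3 − (1/3)y_{Pike}.
For Pike: ∂π/∂y_{Pike} = 95 − 2y_{Pike} − y_{Mesa} = 0 ⇒ y_{Pike} = 47.5 − 0.5y_{Mesa}.
Substituting the second reaction function into the first: y_{Mesa} = 103/3 − (1/3)(47.5 − 0.5y_{Mesa}), which gives (5/6)y_{Mesa} = 18.5 ⇒ y_{Mesa} = 22.2.
Then y_{Pike} = 47.5 − 0.5·22.2 = 36.4.
Total extraction: 22.2 + 36.4 = 58.6.

58.6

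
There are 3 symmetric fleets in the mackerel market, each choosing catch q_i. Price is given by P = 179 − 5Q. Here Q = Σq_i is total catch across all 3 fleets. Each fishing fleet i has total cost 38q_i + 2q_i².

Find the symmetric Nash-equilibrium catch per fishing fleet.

A representative fishing fleet's profit is π_i = q_i(179 − 5Q) − 38q_i − 2q_i², with Q = q_i + Σ_{j≠i} q_j.
First-order condition: 141 − 14q_i − 5Σ_{j≠i} q_j = 0.
Imposing symmetry (q_j = q for all j) turns Σ_{j≠i} q_j into 2q, so 141 = 24q and q = 5.875.

5.875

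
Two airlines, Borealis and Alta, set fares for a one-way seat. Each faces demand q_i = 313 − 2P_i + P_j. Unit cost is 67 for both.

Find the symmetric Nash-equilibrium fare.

Borealis's profit: π = (P_{Borealis} − 67)(313 − 2P_{Borealis} + P_{Alta}).
∂π/∂P_{Borealis} = 447 − 4P_{Borealis} + P_{Alta} = 0 ⇒ P_{Borealis} = 111.75 + 0.25P_{Alta}.
Setting P_{Borealis} = P_{Alta} in the reaction function: P_{Borealis} = 111.75 + 0.25P_{Borealis}, so P_{Borealis} = 111.75 / 0.75 = 149.

149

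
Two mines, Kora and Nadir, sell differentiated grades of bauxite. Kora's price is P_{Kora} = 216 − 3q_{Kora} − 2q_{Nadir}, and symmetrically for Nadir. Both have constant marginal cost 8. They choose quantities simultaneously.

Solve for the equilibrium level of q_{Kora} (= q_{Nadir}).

26

Mine Kora's profit: π = q_{Kora}(216 − 3q_{Kora} − 2q_{Nadir}) − 8q_{Kora}.
∂π/∂q_{Kora} = 208 − 6q_{Kora} − 2q_{Nadir} = 0 ⇒ q_{Kora} = 104/3 − (1/3)q_{Nadir}.
The game is symmetric, so in equilibrium q_{Nadir} = q_{Kora}: the reaction function gives (4/3)q_{Kora} = 104/3, hence q_{Kora} = 26.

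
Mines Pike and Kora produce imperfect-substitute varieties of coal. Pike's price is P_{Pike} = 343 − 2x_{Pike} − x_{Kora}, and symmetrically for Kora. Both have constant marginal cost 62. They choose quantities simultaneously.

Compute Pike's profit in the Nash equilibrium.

6316.88

Mine Pike's profit: π = x_{Pike}(343 − 2x_{Pike} − x_{Kora}) − 62x_{Pike}.
∂π/∂x_{Pike} = 281 − 4x_{Pike} − x_{Kora} = 0 ⇒ x_{Pike} = 70.25 − 0.25x_{Kora}.
The game is symmetric, so in equilibrium x_{Kora} = x_{Pike}: the reaction function gives 1.25x_{Pike} = 70.25, hence x_{Pike} = 56.2.
P_{Pike} = 343 − 2·56.2 − 56.2 = 174.4.
Profit = (174.4 − 62)·56.2 = 6316.88.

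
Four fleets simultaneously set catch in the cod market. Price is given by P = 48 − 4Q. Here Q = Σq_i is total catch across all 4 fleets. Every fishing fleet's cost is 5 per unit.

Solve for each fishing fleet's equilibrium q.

2.15

A representative fishing fleet's profit is π_i = q_i(48 − 4Q) − 5q_i, with Q = q_i + Σ_{j≠i} q_j.
First-order condition: 43 − 8q_i − 4Σ_{j≠i} q_j = 0.
With identical fishing fleets, set every q_j = q: then 43 − 8q − 12q = 0, i.e. q = 43/20 = 2.15.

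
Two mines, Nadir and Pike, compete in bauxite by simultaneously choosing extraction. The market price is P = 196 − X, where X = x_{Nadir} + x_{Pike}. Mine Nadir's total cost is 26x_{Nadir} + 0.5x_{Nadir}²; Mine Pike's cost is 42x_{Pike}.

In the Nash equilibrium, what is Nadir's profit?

2075.76

Mine Nadir's profit: π = x_{Nadir}(196 − (x_{Nadir} + x_{Pike})) − 26x_{Nadir} − 0.5x_{Nadir}².
∂π/∂x_{Nadir} = 170 − 3x_{Nadir} − x_{Pike} = 0, so x_{Nadir} = 170/3 − (1/3)x_{Pike}.
For Pike: ∂π/∂x_{Pike} = 154 − 2x_{Pike} − x_{Nadir} = 0 ⇒ x_{Pike} = 77 − 0.5x_{Nadir}.
Plugging x_{Pike} into Nadir's best response: x_{Nadir} = 170/3 − (1/3)(77 − 0.5x_{Nadir}) ⇒ (5/6)x_{Nadir} = 31, so x_{Nadir} = 37.2.
Then x_{Pike} = 77 − 0.5·37.2 = 58.4.
Price P = 196 − 95.6 = 100.4.
Nadir's profit: (100.4 − 26)·37.2 − 0.5(37.2)² = 2075.76.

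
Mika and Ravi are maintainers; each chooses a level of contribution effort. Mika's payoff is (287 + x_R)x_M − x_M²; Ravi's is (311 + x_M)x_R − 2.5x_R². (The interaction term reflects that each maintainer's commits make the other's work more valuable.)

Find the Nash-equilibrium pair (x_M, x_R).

Expanding Mika's payoff: 287x_M + x_Rx_M − x_M².
∂π/∂x_M = 287 + x_R − 2x_M = 0, so x_M = 143.5 + 0.5x_R.
Likewise for Ravi: x_R = 62.2 + 0.2x_M.
Solving the two reaction functions simultaneously: (1 − (0.5)(0.2))x_M = 143.5 + 0.5·62.2, so 0.9x_M = 174.6 and x_M = 194.
Then x_R = 62.2 + 0.2·194 = 101.

194, 101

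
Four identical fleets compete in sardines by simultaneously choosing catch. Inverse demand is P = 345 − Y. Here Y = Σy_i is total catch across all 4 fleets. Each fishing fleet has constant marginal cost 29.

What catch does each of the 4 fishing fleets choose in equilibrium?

63.2

A representative fishing fleet's profit is π_i = y_i(345 − Y) − 29y_i, with Y = y_i + Σ_{j≠i} y_j.
First-order condition: 316 − 2y_i − Σ_{j≠i} y_j = 0.
In a symmetric equilibrium every fishing fleet chooses the same y, so Σ_{j≠i} y_j = 3y. The condition becomes 316 − 5y = 0, giving y = 316/5 = 63.2.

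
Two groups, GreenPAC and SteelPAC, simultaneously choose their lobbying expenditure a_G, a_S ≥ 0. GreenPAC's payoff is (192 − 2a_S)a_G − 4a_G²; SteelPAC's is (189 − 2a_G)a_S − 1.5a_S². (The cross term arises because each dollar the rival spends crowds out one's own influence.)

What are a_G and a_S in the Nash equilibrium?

9.9, 56.4

Expanding GreenPAC's payoff: 192a_G − 2a_Sa_G − 4a_G².
∂π/∂a_G = 192 − 2a_S − 8a_G = 0, so a_G = 24 − 0.25a_S.
Likewise for SteelPAC: a_S = 63 − (2/3)a_G.
Solving the two reaction functions simultaneously: (1 − (−0.25)(−2/3))a_G = 24 − 0.25·63, so (5/6)a_G = 8.25 and a_G = 9.9.
Then a_S = 63 − (2/3)·9.9 = 56.4.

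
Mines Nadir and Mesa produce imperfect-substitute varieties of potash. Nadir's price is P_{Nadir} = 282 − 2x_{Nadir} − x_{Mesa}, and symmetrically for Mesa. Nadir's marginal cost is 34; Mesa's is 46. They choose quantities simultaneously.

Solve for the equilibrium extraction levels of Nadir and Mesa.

50.4, 46.4

Mine Nadir's profit: π = x_{Nadir}(282 − 2x_{Nadir} − x_{Mesa}) − 34x_{Nadir}.
∂π/∂x_{Nadir} = 248 − 4x_{Nadir} − x_{Mesa} = 0 ⇒ x_{Nadir} = 62 − 0.25x_{Mesa}.
Similarly x_{Mesa} = 59 − 0.25x_{Nadir}.
Plugging x_{Mesa} into Nadir's best response: x_{Nadir} = 62 − 0.25(59 − 0.25x_{Nadir}) ⇒ 0.9375x_{Nadir} = 47.25, so x_{Nadir} = 50.4.
Then x_{Mesa} = 59 − 0.25·50.4 = 46.4.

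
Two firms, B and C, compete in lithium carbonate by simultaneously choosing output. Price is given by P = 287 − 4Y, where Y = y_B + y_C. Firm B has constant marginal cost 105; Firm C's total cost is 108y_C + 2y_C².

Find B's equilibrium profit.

Firm B's profit: π = y_B(287 − 4(y_B + y_C)) − 105y_B.
∂π/∂y_B = 182 − 8y_B − 4y_C = 0, so y_B = 22.75 − 0.5y_C.
For C: ∂π/∂y_C = 179 − 12y_C − 4y_B = 0 ⇒ y_C = 179/12 − (1/3)y_B.
Substituting the second reaction function into the first: y_B = 22.75 − 0.5(179/12 − (1/3)y_B), which gives (5/6)y_B = 367/24 ⇒ y_B = 18.35.
Then y_C = 179/12 − (1/3)·18.35 = 8.8.
Price P = 287 − 4·27.15 = 178.4.
B's profit: (178.4 − 105)·18.35 = 1346.89.

1346.89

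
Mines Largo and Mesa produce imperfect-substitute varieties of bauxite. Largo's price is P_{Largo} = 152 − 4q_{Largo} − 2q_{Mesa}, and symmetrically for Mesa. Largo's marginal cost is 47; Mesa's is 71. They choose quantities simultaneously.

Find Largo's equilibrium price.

Mine Largo's profit: π = q_{Largo}(152 − 4q_{Largo} − 2q_{Mesa}) − 47q_{Largo}.
∂π/∂q_{Largo} = 105 − 8q_{Largo} − 2q_{Mesa} = 0 ⇒ q_{Largo} = 13.125 − 0.25q_{Mesa}.
Similarly q_{Mesa} = 10.125 − 0.25q_{Largo}.
Plugging q_{Mesa} into Largo's best response: q_{Largo} = 13.125 − 0.25(10.125 − 0.25q_{Largo}) ⇒ 0.9375q_{Largo} = 339/32, so q_{Largo} = 11.3.
Then q_{Mesa} = 10.125 − 0.25·11.3 = 7.3.
P_{Largo} = 152 − 4·11.3 − 2·7.3 = 92.2.

92.2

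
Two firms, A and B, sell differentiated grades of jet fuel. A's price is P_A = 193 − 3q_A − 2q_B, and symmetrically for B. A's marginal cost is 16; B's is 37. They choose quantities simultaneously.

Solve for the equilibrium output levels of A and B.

23.4375, 18.1875

Firm A's profit: π = q_A(193 − 3q_A − 2q_B) − 16q_A.
∂π/∂q_A = 177 − 6q_A − 2q_B = 0 ⇒ q_A = 29.5 − (1/3)q_B.
Similarly q_B = 26 − (1/3)q_A.
Solving the two reaction functions simultaneously: (1 − (−1/3)(−1/3))q_A = 29.5 − (1/3)·26, so (8/9)q_A = 125/6 and q_A = 23.4375.
Then q_B = 26 − (1/3)·23.4375 = 18.1875.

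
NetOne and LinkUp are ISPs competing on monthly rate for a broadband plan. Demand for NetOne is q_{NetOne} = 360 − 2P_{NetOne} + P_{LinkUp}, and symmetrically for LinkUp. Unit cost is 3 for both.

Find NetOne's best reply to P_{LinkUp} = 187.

NetOne's profit: π = (P_{NetOne} − 3)(360 − 2P_{NetOne} + P_{LinkUp}).
∂π/∂P_{NetOne} = 366 − 4P_{NetOne} + P_{LinkUp} = 0 ⇒ P_{NetOne} = 91.5 + 0.25P_{LinkUp}.
At P_{LinkUp} = 187: P_{NetOne} = 91.5 + 0.25·187 = 138.25.

138.25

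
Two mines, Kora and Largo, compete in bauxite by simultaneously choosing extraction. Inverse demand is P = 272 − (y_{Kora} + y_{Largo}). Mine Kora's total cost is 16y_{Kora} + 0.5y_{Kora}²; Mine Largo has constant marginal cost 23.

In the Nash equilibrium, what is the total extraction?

Mine Kora's profit: π = y_{Kora}(272 − (y_{Kora} + y_{Largo})) − 16y_{Kora} − 0.5y_{Kora}².
∂π/∂y_{Kora} = 256 − 3y_{Kora} − y_{Largo} = 0, so y_{Kora} = 256/3 − (1/3)y_{Largo}.
For Largo: ∂π/∂y_{Largo} = 249 − 2y_{Largo} − y_{Kora} = 0 ⇒ y_{Largo} = 124.5 − 0.5y_{Kora}.
Substituting the second reaction function into the first: y_{Kora} = 256/3 − (1/3)(124.5 − 0.5y_{Kora}), which gives (5/6)y_{Kora} = 263/6 ⇒ y_{Kora} = 52.6.
Then y_{Largo} = 124.5 − 0.5·52.6 = 98.2.
Total extraction: 52.6 + 98.2 = 150.8.

150.8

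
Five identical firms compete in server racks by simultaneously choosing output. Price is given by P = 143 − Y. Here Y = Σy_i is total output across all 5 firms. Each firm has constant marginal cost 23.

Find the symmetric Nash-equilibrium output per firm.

20

A representative firm's profit is π_i = y_i(143 − Y) − 23y_i, with Y = y_i + Σ_{j≠i} y_j.
First-order condition: 120 − 2y_i − Σ_{j≠i} y_j = 0.
With identical firms, set every y_j = y: then 120 − 2y − 4y = 0, i.e. y = 120/6 = 20.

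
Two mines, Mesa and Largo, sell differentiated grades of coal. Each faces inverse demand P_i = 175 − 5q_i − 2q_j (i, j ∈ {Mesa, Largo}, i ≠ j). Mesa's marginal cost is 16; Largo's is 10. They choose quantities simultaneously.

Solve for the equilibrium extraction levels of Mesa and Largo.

Mine Mesa's profit: π = q_{Mesa}(175 − 5q_{Mesa} − 2q_{Largo}) − 16q_{Mesa}.
∂π/∂q_{Mesa} = 159 − 10q_{Mesa} − 2q_{Largo} = 0 ⇒ q_{Mesa} = 15.9 − 0.2q_{Largo}.
Similarly q_{Largo} = 16.5 − 0.2q_{Mesa}.
Substituting the second reaction function into the first: q_{Mesa} = 15.9 − 0.2(16.5 − 0.2q_{Mesa}), which gives 0.96q_{Mesa} = 12.6 ⇒ q_{Mesa} = 13.125.
Then q_{Largo} = 16.5 − 0.2·13.125 = 13.875.

13.125, 13.875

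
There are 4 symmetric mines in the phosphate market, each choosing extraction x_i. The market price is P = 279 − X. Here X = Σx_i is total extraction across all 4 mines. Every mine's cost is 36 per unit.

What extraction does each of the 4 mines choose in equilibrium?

A representative mine's profit is π_i = x_i(279 − X) − 36x_i, with X = x_i + Σ_{j≠i} x_j.
First-order condition: 243 − 2x_i − Σ_{j≠i} x_j = 0.
In a symmetric equilibrium every mine chooses the same x, so Σ_{j≠i} x_j = 3x. The condition becomes 243 − 5x = 0, giving x = 243/5 = 48.6.

48.6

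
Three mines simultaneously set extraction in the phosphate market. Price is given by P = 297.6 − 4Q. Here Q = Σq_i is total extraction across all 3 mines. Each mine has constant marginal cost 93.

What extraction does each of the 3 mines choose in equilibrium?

A representative mine's profit is π_i = q_i(297.6 − 4Q) − 93q_i, with Q = q_i + Σ_{j≠i} q_j.
First-order condition: 204.6 − 8q_i − 4Σ_{j≠i} q_j = 0.
Imposing symmetry (q_j = q for all j) turns Σ_{j≠i} q_j into 2q, so 204.6 = 16q and q = 12.7875.

12.7875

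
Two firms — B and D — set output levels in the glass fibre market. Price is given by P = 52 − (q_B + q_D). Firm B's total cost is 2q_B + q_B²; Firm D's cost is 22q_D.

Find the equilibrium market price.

32

Firm B's profit: π = q_B(52 − (q_B + q_D)) − 2q_B − q_B².
∂π/∂q_B = 50 − 4q_B − q_D = 0, so q_B = 12.5 − 0.25q_D.
For D: ∂π/∂q_D = 30 − 2q_D − q_B = 0 ⇒ q_D = 15 − 0.5q_B.
Solving the two reaction functions simultaneously: (1 − (−0.25)(−0.5))q_B = 12.5 − 0.25·15, so 0.875q_B = 8.75 and q_B = 10.
Then q_D = 15 − 0.5·10 = 10.
Equilibrium price: P = 52 − 20 = 32.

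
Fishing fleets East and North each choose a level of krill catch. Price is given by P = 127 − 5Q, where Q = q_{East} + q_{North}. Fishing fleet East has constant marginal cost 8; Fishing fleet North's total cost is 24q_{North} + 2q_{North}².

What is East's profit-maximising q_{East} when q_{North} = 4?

9.9

Fishing fleet East's profit: π = q_{East}(127 − 5(q_{East} + q_{North})) − 8q_{East}.
∂π/∂q_{East} = 119 − 10q_{East} − 5q_{North} = 0, so q_{East} = 11.9 − 0.5q_{North}.
At q_{North} = 4: q_{East} = 11.9 − 0.5·4 = 9.9.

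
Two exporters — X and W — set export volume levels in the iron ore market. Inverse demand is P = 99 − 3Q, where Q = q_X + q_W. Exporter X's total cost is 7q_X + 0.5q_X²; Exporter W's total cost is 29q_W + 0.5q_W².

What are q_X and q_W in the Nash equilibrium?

Exporter X's profit: π = q_X(99 − 3(q_X + q_W)) − 7q_X − 0.5q_X².
∂π/∂q_X = 92 − 7q_X − 3q_W = 0, so q_X = 92/7 − (3/7)q_W.
By the same steps for W: q_W = 10 − (3/7)q_X.
Plugging q_W into X's best response: q_X = 92/7 − (3/7)(10 − (3/7)q_X) ⇒ (40/49)q_X = 62/7, so q_X = 10.85.
Then q_W = 10 − (3/7)·10.85 = 5.35.

10.85, 5.35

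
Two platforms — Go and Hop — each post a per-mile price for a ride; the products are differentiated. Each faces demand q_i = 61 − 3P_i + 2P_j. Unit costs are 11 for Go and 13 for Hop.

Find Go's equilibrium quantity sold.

Go's profit: π = (P_{Go} − 11)(61 − 3P_{Go} + 2P_{Hop}).
∂π/∂P_{Go} = 94 − 6P_{Go} + 2P_{Hop} = 0 ⇒ P_{Go} = 47/3 + (1/3)P_{Hop}.
Similarly P_{Hop} = 50/3 + (1/3)P_{Go}.
Plugging P_{Hop} into Go's best response: P_{Go} = 47/3 + (1/3)(50/3 + (1/3)P_{Go}) ⇒ (8/9)P_{Go} = 191/9, so P_{Go} = 23.875.
Then P_{Hop} = 50/3 + (1/3)·23.875 = 24.625.
q_{Go} = 61 − 3·23.875 + 2·24.625 = 38.625.

38.625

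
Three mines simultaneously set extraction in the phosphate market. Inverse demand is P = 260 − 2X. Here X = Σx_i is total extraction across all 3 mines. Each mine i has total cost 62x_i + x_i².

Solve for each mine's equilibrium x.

19.8

A representative mine's profit is π_i = x_i(260 − 2X) − 62x_i − x_i², with X = x_i + Σ_{j≠i} x_j.
First-order condition: 198 − 6x_i − 2Σ_{j≠i} x_j = 0.
With identical mines, set every x_j = x: then 198 − 6x − 4x = 0, i.e. x = 198/10 = 19.8.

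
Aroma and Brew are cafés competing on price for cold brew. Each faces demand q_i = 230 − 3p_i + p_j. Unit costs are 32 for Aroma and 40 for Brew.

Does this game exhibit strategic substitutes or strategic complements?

strategic complements

Aroma's profit: π = (p_{Aroma} − 32)(230 − 3p_{Aroma} + p_{Brew}).
∂π/∂p_{Aroma} = 326 − 6p_{Aroma} + p_{Brew} = 0 ⇒ p_{Aroma} = 163/3 + (1/6)p_{Brew}.
The best-response slope dp_{Aroma}/dp_{Brew} = 1/6 > 0: the reaction function is upward-sloping, so the choices are strategic complements.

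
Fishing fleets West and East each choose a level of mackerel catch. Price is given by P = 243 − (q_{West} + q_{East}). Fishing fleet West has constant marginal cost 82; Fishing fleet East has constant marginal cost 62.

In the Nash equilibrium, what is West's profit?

2209

Fishing fleet West's profit: π = q_{West}(243 − (q_{West} + q_{East})) − 82q_{West}.
∂π/∂q_{West} = 161 − 2q_{West} − q_{East} = 0, so q_{West} = 80.5 − 0.5q_{East}.
By the same steps for East: q_{East} = 90.5 − 0.5q_{West}.
Solving the two reaction functions simultaneously: (1 − (−0.5)(−0.5))q_{West} = 80.5 − 0.5·90.5, so 0.75q_{West} = 35.25 and q_{West} = 47.
Then q_{East} = 90.5 − 0.5·47 = 67.
Price P = 243 − 114 = 129.
West's profit: (129 − 82)·47 = 2209.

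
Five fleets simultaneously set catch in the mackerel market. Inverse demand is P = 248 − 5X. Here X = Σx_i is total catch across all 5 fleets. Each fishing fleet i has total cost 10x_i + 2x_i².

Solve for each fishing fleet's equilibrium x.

7

A representative fishing fleet's profit is π_i = x_i(248 − 5X) − 10x_i − 2x_i², with X = x_i + Σ_{j≠i} x_j.
First-order condition: 238 − 14x_i − 5Σ_{j≠i} x_j = 0.
Imposing symmetry (x_j = x for all j) turns Σ_{j≠i} x_j into 4x, so 238 = 34x and x = 7.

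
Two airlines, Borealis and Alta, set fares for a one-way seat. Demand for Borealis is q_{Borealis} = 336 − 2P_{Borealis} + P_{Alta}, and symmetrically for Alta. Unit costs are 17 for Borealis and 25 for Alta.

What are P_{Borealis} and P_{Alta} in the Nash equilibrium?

124.4, 127.6

Borealis's profit: π = (P_{Borealis} − 17)(336 − 2P_{Borealis} + P_{Alta}).
∂π/∂P_{Borealis} = 370 − 4P_{Borealis} + P_{Alta} = 0 ⇒ P_{Borealis} = 92.5 + 0.25P_{Alta}.
Similarly P_{Alta} = 96.5 + 0.25P_{Borealis}.
Substituting the second reaction function into the first: P_{Borealis} = 92.5 + 0.25(96.5 + 0.25P_{Borealis}), which gives 0.9375P_{Borealis} = 116.625 ⇒ P_{Borealis} = 124.4.
Then P_{Alta} = 96.5 + 0.25·124.4 = 127.6.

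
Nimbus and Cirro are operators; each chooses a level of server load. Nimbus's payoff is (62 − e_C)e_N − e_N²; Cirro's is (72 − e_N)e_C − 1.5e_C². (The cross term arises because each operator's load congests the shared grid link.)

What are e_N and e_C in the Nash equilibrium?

Expanding Nimbus's payoff: 62e_N − e_Ce_N − e_N².
∂π/∂e_N = 62 − e_C − 2e_N = 0, so e_N = 31 − 0.5e_C.
Likewise for Cirro: e_C = 24 − (1/3)e_N.
Plugging e_C into Nimbus's best response: e_N = 31 − 0.5(24 − (1/3)e_N) ⇒ (5/6)e_N = 19, so e_N = 22.8.
Then e_C = 24 − (1/3)·22.8 = 16.4.

22.8, 16.4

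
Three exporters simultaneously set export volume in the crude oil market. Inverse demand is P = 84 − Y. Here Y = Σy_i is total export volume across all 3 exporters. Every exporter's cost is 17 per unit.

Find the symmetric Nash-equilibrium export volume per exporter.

16.75

A representative exporter's profit is π_i = y_i(84 − Y) − 17y_i, with Y = y_i + Σ_{j≠i} y_j.
First-order condition: 67 − 2y_i − Σ_{j≠i} y_j = 0.
Imposing symmetry (y_j = y for all j) turns Σ_{j≠i} y_j into 2y, so 67 = 4y and y = 16.75.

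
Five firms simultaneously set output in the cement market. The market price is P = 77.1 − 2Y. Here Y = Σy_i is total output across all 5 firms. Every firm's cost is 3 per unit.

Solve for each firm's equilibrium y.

6.175

A representative firm's profit is π_i = y_i(77.1 − 2Y) − 3y_i, with Y = y_i + Σ_{j≠i} y_j.
First-order condition: 74.1 − 4y_i − 2Σ_{j≠i} y_j = 0.
Imposing symmetry (y_j = y for all j) turns Σ_{j≠i} y_j into 4y, so 74.1 = 12y and y = 6.175.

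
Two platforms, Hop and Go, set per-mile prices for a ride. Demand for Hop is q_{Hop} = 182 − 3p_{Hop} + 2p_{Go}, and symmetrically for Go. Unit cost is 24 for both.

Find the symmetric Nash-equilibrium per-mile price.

63.5

Hop's profit: π = (p_{Hop} − 24)(182 − 3p_{Hop} + 2p_{Go}).
∂π/∂p_{Hop} = 254 − 6p_{Hop} + 2p_{Go} = 0 ⇒ p_{Hop} = 127/3 + (1/3)p_{Go}.
By symmetry p_{Go} = p_{Hop}; substituting into the reaction function, (2/3)p_{Hop} = 127/3 and p_{Hop} = 63.5.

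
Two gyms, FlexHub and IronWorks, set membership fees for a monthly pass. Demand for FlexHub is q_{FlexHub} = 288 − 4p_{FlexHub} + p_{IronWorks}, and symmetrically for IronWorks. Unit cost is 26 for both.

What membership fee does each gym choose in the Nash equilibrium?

FlexHub's profit: π = (p_{FlexHub} − 26)(288 − 4p_{FlexHub} + p_{IronWorks}).
∂π/∂p_{FlexHub} = 392 − 8p_{FlexHub} + p_{IronWorks} = 0 ⇒ p_{FlexHub} = 49 + 0.125p_{IronWorks}.
Setting p_{FlexHub} = p_{IronWorks} in the reaction function: p_{FlexHub} = 49 + 0.125p_{FlexHub}, so p_{FlexHub} = 49 / 0.875 = 56.

56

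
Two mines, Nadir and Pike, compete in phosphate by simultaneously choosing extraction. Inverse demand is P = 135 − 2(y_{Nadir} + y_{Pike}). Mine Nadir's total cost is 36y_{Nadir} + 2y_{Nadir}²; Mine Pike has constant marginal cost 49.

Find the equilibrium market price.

84

Mine Nadir's profit: π = y_{Nadir}(135 − 2(y_{Nadir} + y_{Pike})) − 36y_{Nadir} − 2y_{Nadir}².
∂π/∂y_{Nadir} = 99 − 8y_{Nadir} − 2y_{Pike} = 0, so y_{Nadir} = 12.375 − 0.25y_{Pike}.
For Pike: ∂π/∂y_{Pike} = 86 − 4y_{Pike} − 2y_{Nadir} = 0 ⇒ y_{Pike} = 21.5 − 0.5y_{Nadir}.
Plugging y_{Pike} into Nadir's best response: y_{Nadir} = 12.375 − 0.25(21.5 − 0.5y_{Nadir}) ⇒ 0.875y_{Nadir} = 7, so y_{Nadir} = 8.
Then y_{Pike} = 21.5 − 0.5·8 = 17.5.
Equilibrium price: P = 135 − 2·25.5 = 84.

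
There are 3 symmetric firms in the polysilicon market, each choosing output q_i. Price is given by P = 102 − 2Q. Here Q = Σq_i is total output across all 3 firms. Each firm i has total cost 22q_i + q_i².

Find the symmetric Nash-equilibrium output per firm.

8

A representative firm's profit is π_i = q_i(102 − 2Q) − 22q_i − q_i², with Q = q_i + Σ_{j≠i} q_j.
First-order condition: 80 − 6q_i − 2Σ_{j≠i} q_j = 0.
With identical firms, set every q_j = q: then 80 − 6q − 4q = 0, i.e. q = 80/10 = 8.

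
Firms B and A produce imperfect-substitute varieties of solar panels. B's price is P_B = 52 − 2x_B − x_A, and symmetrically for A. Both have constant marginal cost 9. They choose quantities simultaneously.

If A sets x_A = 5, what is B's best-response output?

Firm B's profit: π = x_B(52 − 2x_B − x_A) − 9x_B.
∂π/∂x_B = 43 − 4x_B − x_A = 0 ⇒ x_B = 10.75 − 0.25x_A.
At x_A = 5: x_B = 10.75 − 0.25·5 = 9.5.

9.5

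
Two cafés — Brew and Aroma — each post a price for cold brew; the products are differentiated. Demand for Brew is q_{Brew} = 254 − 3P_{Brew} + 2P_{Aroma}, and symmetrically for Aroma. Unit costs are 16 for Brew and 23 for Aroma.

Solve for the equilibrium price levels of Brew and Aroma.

Brew's profit: π = (P_{Brew} − 16)(254 − 3P_{Brew} + 2P_{Aroma}).
∂π/∂P_{Brew} = 302 − 6P_{Brew} + 2P_{Aroma} = 0 ⇒ P_{Brew} = 151/3 + (1/3)P_{Aroma}.
Similarly P_{Aroma} = 323/6 + (1/3)P_{Brew}.
Substituting the second reaction function into the first: P_{Brew} = 151/3 + (1/3)(323/6 + (1/3)P_{Brew}), which gives (8/9)P_{Brew} = 1229/18 ⇒ P_{Brew} = 76.8125.
Then P_{Aroma} = 323/6 + (1/3)·76.8125 = 79.4375.

76.8125, 79.4375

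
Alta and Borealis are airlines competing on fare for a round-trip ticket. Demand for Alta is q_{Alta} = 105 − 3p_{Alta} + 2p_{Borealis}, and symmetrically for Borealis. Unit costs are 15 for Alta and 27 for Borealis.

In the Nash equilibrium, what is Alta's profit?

1837.6875

Alta's profit: π = (p_{Alta} − 15)(105 − 3p_{Alta} + 2p_{Borealis}).
∂π/∂p_{Alta} = 150 − 6p_{Alta} + 2p_{Borealis} = 0 ⇒ p_{Alta} = 25 + (1/3)p_{Borealis}.
Similarly p_{Borealis} = 31 + (1/3)p_{Alta}.
Solving the two reaction functions simultaneously: (1 − (1/3)(1/3))p_{Alta} = 25 + (1/3)·31, so (8/9)p_{Alta} = 106/3 and p_{Alta} = 39.75.
Then p_{Borealis} = 31 + (1/3)·39.75 = 44.25.
q_{Alta} = 105 − 3·39.75 + 2·44.25 = 74.25.
Profit = (39.75 − 15)·74.25 = 1837.6875.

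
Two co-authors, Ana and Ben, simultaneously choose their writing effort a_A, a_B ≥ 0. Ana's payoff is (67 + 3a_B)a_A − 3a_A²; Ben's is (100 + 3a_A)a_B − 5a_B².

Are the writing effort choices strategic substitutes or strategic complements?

Expanding Ana's payoff: 67a_A + 3a_Ba_A − 3a_A².
∂π/∂a_A = 67 + 3a_B − 6a_A = 0, so a_A = 67/6 + 0.5a_B.
The best-response slope da_A/da_B = 0.5 > 0: the reaction function is upward-sloping, so the choices are strategic complements.

strategic complements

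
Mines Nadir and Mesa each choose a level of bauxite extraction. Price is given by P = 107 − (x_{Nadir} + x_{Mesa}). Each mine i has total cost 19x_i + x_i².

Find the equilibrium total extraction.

35.2

Mine Nadir's profit: π = x_{Nadir}(107 − (x_{Nadir} + x_{Mesa})) − 19x_{Nadir} − x_{Nadir}².
∂π/∂x_{Nadir} = 88 − 4x_{Nadir} − x_{Mesa} = 0, so x_{Nadir} = 22 − 0.25x_{Mesa}.
By symmetry x_{Mesa} = x_{Nadir}; substituting into the reaction function, 1.25x_{Nadir} = 22 and x_{Nadir} = 17.6.
Total extraction: 17.6 + 17.6 = 35.2.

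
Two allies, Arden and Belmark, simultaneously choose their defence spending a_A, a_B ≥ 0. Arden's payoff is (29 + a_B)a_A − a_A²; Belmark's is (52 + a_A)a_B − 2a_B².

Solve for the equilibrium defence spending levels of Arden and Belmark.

24, 19

Expanding Arden's payoff: 29a_A + a_Ba_A − a_A².
∂π/∂a_A = 29 + a_B − 2a_A = 0, so a_A = 14.5 + 0.5a_B.
Likewise for Belmark: a_B = 13 + 0.25a_A.
Solving the two reaction functions simultaneously: (1 − (0.5)(0.25))a_A = 14.5 + 0.5·13, so 0.875a_A = 21 and a_A = 24.
Then a_B = 13 + 0.25·24 = 19.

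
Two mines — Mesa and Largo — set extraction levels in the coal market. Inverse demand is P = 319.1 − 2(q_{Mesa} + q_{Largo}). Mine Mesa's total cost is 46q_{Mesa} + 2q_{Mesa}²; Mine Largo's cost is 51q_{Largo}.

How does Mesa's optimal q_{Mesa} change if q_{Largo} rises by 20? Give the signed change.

Mine Mesa's profit: π = q_{Mesa}(319.1 − 2(q_{Mesa} + q_{Largo})) − 46q_{Mesa} − 2q_{Mesa}².
∂π/∂q_{Mesa} = 273.1 − 8q_{Mesa} − 2q_{Largo} = 0, so q_{Mesa} = 34.1375 − 0.25q_{Largo}.
The reaction-function slope is −0.25, so a 20-unit rise in q_{Largo} moves q_{Mesa} by −0.25 × 20 = −5. Mesa's best response falls — the actions are strategic substitutes.

-5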